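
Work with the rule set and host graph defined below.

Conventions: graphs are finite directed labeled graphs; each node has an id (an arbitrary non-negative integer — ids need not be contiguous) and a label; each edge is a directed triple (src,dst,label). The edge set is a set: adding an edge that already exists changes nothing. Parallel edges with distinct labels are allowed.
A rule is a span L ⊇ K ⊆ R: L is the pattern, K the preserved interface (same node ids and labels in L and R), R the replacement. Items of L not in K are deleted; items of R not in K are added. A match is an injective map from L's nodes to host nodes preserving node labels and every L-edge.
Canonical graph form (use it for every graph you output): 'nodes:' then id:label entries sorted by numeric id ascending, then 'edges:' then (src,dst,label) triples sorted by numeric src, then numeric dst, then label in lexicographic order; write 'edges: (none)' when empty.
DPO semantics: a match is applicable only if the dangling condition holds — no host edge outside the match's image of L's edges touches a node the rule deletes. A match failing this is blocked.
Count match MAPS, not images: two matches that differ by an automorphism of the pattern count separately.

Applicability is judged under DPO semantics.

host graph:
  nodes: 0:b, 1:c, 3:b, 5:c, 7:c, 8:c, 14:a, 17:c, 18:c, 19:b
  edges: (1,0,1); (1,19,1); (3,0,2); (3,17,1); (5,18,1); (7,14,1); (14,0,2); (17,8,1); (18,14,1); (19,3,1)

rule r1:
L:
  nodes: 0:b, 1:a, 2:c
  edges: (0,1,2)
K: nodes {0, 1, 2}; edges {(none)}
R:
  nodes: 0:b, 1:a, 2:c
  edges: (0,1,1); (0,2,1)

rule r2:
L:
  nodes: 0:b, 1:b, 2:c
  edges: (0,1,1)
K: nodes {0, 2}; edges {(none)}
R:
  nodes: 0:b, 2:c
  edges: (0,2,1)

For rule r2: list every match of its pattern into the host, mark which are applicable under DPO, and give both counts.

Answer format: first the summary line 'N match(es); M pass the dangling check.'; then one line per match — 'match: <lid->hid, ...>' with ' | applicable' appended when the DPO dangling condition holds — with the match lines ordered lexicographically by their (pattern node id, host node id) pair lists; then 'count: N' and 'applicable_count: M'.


6 match(es); 0 pass the dangling check.
match: 0->19, 1->3, 2->1
match: 0->19, 1->3, 2->5
match: 0->19, 1->3, 2->7
match: 0->19, 1->3, 2->8
match: 0->19, 1->3, 2->17
match: 0->19, 1->3, 2->18
count: 6
applicable_count: 0


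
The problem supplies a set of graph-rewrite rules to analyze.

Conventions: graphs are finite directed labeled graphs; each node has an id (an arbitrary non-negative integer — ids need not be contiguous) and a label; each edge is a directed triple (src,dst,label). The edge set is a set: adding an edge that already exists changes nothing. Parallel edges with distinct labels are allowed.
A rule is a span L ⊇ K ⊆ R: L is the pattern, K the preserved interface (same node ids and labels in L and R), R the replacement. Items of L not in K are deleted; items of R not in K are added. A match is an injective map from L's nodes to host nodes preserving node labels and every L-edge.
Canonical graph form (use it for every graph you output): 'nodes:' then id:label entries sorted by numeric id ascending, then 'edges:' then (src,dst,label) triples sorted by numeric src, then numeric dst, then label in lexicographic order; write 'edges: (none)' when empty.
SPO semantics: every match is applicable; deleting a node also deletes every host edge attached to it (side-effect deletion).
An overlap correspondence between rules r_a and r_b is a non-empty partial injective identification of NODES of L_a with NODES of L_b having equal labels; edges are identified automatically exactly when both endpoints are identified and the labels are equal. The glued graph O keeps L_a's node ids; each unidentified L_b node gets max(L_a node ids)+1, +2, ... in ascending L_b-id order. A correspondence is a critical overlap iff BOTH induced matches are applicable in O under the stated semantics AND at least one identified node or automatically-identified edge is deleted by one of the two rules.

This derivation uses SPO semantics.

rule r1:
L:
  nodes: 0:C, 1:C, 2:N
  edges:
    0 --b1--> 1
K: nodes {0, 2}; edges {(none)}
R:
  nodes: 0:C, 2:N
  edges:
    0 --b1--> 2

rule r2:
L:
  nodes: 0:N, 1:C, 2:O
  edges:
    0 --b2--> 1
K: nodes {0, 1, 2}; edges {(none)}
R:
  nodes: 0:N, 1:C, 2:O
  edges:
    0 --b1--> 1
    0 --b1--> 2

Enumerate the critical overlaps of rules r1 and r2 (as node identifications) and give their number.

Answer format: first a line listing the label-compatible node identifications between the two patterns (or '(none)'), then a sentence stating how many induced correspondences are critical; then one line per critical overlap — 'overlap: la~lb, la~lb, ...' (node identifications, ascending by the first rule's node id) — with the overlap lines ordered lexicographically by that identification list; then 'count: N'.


label-compatible node identifications between L(r1) and L(r2): 0~1, 1~1, 2~0
2 of the induced correspondences are critical overlaps of r1 and r2.
overlap: 1~1
overlap: 1~1, 2~0
count: 2


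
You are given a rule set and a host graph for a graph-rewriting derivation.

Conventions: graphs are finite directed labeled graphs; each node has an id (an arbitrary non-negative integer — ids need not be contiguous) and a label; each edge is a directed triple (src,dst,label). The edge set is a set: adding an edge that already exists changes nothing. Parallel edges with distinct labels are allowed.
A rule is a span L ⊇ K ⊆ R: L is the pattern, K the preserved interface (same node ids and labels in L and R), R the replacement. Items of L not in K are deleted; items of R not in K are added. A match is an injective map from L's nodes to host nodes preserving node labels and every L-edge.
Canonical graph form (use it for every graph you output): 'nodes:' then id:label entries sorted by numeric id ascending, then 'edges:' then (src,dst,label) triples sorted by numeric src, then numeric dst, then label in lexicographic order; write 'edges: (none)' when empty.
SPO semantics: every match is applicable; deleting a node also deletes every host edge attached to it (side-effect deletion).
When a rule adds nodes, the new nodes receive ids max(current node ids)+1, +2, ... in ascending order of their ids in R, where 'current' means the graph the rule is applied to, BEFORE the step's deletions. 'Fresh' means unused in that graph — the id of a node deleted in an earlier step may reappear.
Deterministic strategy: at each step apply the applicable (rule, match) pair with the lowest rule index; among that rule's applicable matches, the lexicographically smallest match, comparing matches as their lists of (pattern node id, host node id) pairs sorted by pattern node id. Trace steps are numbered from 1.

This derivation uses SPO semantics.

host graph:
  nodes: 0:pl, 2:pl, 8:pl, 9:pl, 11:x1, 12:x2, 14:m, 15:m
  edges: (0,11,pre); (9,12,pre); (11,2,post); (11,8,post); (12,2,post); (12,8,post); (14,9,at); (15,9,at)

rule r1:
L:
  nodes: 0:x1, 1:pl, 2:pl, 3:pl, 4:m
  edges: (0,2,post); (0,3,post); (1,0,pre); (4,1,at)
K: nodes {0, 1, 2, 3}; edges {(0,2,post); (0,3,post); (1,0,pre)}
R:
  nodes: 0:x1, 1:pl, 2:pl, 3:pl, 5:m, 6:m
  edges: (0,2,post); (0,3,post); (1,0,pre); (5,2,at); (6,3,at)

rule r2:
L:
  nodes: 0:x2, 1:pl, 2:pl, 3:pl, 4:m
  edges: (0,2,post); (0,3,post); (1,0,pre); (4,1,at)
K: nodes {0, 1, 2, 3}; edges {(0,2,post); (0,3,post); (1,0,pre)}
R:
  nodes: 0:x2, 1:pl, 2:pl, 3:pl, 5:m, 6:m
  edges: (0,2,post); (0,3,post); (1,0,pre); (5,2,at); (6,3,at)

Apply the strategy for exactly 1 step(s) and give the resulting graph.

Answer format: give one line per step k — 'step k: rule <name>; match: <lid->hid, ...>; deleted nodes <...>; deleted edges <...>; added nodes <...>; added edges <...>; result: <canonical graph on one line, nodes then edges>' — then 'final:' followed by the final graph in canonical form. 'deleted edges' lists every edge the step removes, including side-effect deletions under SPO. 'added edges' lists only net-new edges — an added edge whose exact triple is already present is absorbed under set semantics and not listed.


step 1: rule r2; match: 0->12, 1->9, 2->2, 3->8, 4->14; deleted nodes 14; deleted edges (14,9,at); added nodes 16, 17; added edges (16,2,at); (17,8,at); result: nodes: 0:pl, 2:pl, 8:pl, 9:pl, 11:x1, 12:x2, 15:m, 16:m, 17:m edges: (0,11,pre); (9,12,pre); (11,2,post); (11,8,post); (12,2,post); (12,8,post); (15,9,at); (16,2,at); (17,8,at)
final:
nodes: 0:pl, 2:pl, 8:pl, 9:pl, 11:x1, 12:x2, 15:m, 16:m, 17:m
edges: (0,11,pre); (9,12,pre); (11,2,post); (11,8,post); (12,2,post); (12,8,post); (15,9,at); (16,2,at); (17,8,at)


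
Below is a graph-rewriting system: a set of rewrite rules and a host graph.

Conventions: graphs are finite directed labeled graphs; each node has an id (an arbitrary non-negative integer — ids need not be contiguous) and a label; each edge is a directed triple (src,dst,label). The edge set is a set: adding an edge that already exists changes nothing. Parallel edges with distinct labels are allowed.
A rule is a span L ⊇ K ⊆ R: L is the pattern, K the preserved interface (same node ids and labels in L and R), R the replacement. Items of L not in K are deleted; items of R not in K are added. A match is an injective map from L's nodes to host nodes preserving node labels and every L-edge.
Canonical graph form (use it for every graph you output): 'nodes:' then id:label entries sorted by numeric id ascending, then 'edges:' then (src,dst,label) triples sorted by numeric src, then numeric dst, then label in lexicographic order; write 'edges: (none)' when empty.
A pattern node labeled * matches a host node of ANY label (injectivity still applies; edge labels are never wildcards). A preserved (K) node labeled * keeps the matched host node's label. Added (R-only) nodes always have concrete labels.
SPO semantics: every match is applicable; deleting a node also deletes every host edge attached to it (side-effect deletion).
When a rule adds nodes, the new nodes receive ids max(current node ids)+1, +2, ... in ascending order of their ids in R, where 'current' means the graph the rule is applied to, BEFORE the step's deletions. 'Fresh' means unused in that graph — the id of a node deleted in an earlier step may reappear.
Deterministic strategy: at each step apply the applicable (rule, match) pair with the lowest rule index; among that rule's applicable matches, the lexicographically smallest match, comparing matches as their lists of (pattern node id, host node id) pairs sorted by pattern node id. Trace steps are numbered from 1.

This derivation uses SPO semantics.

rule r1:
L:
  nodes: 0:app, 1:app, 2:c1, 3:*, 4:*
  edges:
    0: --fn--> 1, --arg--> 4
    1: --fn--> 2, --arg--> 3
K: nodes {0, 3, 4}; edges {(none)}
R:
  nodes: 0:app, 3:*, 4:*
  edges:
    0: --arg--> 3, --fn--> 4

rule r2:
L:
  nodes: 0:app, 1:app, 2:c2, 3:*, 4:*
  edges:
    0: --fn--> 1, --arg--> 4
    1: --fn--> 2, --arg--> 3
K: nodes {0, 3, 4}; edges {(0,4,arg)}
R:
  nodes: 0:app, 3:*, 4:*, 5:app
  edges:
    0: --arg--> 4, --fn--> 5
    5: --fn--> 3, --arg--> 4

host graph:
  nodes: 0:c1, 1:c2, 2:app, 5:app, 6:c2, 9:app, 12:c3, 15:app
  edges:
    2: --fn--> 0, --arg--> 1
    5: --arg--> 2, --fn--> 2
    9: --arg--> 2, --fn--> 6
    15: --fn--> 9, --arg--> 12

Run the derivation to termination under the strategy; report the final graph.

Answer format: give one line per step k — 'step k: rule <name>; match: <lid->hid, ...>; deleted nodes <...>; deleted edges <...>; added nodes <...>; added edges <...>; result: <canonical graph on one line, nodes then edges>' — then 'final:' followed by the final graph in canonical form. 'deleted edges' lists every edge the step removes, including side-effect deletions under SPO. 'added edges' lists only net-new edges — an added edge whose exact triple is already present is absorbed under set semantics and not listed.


step 1: rule r2; match: 0->15, 1->9, 2->6, 3->2, 4->12; deleted nodes 6, 9; deleted edges (9,2,arg); (9,6,fn); (15,9,fn); added nodes 16; added edges (15,16,fn); (16,2,fn); (16,12,arg); result: nodes: 0:c1, 1:c2, 2:app, 5:app, 12:c3, 15:app, 16:app edges: (2,0,fn); (2,1,arg); (5,2,arg); (5,2,fn); (15,12,arg); (15,16,fn); (16,2,fn); (16,12,arg)
step 2: rule r1; match: 0->16, 1->2, 2->0, 3->1, 4->12; deleted nodes 0, 2; deleted edges (2,0,fn); (2,1,arg); (5,2,arg); (5,2,fn); (16,2,fn); (16,12,arg); added nodes (none); added edges (16,1,arg); (16,12,fn); result: nodes: 1:c2, 5:app, 12:c3, 15:app, 16:app edges: (15,12,arg); (15,16,fn); (16,1,arg); (16,12,fn)
final:
nodes: 1:c2, 5:app, 12:c3, 15:app, 16:app
edges: (15,12,arg); (15,16,fn); (16,1,arg); (16,12,fn)


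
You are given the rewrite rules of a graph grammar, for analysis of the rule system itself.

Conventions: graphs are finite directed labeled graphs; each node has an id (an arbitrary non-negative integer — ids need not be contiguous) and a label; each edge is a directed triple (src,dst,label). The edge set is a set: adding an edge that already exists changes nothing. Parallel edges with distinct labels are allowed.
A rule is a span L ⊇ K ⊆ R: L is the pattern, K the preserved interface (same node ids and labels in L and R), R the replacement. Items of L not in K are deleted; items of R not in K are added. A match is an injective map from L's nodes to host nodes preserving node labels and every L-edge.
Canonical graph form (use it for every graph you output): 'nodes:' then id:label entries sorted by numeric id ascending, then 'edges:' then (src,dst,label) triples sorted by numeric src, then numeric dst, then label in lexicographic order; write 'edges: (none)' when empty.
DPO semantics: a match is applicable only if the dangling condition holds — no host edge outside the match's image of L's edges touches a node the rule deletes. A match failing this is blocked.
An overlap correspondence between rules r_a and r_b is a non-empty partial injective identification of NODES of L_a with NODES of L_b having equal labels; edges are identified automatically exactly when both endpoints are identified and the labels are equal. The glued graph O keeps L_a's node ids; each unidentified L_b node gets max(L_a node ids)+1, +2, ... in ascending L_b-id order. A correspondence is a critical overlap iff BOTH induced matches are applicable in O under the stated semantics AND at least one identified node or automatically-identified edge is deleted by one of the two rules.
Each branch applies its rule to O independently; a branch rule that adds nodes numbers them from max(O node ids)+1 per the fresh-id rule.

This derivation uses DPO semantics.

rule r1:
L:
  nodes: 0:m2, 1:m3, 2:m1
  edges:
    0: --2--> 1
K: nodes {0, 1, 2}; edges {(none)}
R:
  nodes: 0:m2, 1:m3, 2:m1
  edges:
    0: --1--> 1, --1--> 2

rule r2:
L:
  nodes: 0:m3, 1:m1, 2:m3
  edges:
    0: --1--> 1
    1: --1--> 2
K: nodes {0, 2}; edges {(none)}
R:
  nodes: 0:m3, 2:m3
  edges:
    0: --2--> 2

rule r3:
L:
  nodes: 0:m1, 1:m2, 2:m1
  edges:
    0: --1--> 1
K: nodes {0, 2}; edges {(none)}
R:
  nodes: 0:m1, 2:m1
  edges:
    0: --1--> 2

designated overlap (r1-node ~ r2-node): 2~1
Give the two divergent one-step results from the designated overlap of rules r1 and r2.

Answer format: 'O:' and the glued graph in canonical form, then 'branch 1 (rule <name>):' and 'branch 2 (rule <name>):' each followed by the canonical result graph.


O:
nodes: 0:m2, 1:m3, 2:m1, 3:m3, 4:m3
edges: (0,1,2); (2,4,1); (3,2,1)
branch 1 (rule r1):
nodes: 0:m2, 1:m3, 2:m1, 3:m3, 4:m3
edges: (0,1,1); (0,2,1); (2,4,1); (3,2,1)
branch 2 (rule r2):
nodes: 0:m2, 1:m3, 3:m3, 4:m3
edges: (0,1,2); (3,4,2)


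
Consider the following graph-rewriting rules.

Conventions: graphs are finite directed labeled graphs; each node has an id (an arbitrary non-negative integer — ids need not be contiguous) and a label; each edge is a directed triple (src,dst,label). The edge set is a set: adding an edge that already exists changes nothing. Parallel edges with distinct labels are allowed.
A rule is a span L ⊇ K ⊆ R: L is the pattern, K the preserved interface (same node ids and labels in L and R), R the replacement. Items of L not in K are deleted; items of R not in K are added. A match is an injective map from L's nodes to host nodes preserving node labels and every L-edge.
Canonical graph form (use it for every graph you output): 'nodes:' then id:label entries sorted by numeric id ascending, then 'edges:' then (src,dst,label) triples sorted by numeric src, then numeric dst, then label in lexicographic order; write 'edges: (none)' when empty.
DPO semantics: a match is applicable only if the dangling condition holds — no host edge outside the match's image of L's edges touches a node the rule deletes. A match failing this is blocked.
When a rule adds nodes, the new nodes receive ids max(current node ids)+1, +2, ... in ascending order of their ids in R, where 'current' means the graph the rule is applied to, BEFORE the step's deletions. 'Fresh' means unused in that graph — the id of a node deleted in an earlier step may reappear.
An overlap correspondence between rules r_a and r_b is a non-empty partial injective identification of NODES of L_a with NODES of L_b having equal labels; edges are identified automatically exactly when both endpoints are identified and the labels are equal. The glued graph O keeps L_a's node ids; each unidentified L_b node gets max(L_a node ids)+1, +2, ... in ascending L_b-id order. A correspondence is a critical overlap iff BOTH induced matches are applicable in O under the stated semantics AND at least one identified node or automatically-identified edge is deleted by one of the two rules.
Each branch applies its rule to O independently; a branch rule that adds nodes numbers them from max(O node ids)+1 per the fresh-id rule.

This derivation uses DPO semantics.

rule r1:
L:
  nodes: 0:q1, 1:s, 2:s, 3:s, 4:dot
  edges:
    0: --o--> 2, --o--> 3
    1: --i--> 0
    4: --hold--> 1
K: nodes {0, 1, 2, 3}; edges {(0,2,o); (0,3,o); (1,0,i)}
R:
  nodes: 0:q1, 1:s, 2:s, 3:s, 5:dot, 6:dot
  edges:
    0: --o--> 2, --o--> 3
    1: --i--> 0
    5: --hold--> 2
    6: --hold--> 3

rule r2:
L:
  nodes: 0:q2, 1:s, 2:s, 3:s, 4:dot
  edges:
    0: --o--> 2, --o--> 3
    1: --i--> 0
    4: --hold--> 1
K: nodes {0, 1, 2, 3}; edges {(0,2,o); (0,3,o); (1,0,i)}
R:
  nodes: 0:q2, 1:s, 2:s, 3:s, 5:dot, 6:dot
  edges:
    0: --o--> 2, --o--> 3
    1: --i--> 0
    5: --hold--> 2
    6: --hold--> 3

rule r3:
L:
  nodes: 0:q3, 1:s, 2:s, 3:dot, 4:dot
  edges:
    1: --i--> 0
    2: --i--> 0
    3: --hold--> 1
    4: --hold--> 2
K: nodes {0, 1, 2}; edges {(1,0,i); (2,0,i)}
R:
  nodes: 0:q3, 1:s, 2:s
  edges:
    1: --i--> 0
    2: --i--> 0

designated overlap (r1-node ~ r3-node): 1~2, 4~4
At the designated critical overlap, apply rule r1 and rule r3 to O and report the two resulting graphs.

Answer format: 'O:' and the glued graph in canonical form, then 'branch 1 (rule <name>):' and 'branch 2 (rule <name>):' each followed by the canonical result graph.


O:
nodes: 0:q1, 1:s, 2:s, 3:s, 4:dot, 5:q3, 6:s, 7:dot
edges: (0,2,o); (0,3,o); (1,0,i); (1,5,i); (4,1,hold); (6,5,i); (7,6,hold)
branch 1 (rule r1):
nodes: 0:q1, 1:s, 2:s, 3:s, 5:q3, 6:s, 7:dot, 8:dot, 9:dot
edges: (0,2,o); (0,3,o); (1,0,i); (1,5,i); (6,5,i); (7,6,hold); (8,2,hold); (9,3,hold)
branch 2 (rule r3):
nodes: 0:q1, 1:s, 2:s, 3:s, 5:q3, 6:s
edges: (0,2,o); (0,3,o); (1,0,i); (1,5,i); (6,5,i)


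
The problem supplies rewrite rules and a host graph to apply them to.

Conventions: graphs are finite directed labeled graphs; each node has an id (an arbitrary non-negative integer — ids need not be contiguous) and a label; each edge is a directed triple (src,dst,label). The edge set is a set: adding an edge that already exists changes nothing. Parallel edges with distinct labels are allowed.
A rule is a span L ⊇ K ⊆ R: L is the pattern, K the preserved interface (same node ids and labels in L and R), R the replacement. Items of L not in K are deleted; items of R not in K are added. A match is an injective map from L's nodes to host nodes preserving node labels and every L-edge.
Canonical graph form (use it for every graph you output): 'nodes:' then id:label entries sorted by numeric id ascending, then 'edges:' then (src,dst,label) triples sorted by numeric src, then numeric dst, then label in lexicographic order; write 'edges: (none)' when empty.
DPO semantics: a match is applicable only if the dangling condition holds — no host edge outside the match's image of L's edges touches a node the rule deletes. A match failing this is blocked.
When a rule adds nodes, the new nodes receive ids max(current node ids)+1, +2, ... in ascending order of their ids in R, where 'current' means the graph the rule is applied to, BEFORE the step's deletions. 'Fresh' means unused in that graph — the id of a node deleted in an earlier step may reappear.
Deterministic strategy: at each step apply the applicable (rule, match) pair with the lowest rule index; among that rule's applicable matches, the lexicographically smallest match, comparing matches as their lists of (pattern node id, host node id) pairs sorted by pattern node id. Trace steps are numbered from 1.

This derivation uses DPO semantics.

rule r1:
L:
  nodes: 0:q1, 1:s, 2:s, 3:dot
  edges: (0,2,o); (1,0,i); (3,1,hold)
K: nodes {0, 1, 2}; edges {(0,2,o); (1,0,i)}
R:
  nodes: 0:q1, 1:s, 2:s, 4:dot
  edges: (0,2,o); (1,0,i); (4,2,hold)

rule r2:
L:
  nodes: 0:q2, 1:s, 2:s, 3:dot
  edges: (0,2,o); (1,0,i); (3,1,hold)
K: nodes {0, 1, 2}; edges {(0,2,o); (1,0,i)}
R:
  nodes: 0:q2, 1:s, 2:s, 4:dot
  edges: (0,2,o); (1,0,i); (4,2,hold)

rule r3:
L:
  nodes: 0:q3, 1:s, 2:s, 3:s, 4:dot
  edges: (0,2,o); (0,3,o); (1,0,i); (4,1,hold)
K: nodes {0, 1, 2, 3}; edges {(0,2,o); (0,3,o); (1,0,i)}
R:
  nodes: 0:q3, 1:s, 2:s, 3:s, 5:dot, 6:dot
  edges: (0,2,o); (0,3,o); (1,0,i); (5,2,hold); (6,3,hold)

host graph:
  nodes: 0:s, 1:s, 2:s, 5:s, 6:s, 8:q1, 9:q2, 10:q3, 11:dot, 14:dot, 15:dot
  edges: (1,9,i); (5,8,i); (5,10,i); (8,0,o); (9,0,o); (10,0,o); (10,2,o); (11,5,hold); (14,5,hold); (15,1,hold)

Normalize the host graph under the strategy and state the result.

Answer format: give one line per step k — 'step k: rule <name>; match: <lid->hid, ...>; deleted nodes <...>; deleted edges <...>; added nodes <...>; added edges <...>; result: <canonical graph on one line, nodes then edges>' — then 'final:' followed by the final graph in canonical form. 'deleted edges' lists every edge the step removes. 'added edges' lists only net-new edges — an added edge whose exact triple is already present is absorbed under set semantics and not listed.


step 1: rule r1; match: 0->8, 1->5, 2->0, 3->11; deleted nodes 11; deleted edges (11,5,hold); added nodes 16; added edges (16,0,hold); result: nodes: 0:s, 1:s, 2:s, 5:s, 6:s, 8:q1, 9:q2, 10:q3, 14:dot, 15:dot, 16:dot edges: (1,9,i); (5,8,i); (5,10,i); (8,0,o); (9,0,o); (10,0,o); (10,2,o); (14,5,hold); (15,1,hold); (16,0,hold)
step 2: rule r1; match: 0->8, 1->5, 2->0, 3->14; deleted nodes 14; deleted edges (14,5,hold); added nodes 17; added edges (17,0,hold); result: nodes: 0:s, 1:s, 2:s, 5:s, 6:s, 8:q1, 9:q2, 10:q3, 15:dot, 16:dot, 17:dot edges: (1,9,i); (5,8,i); (5,10,i); (8,0,o); (9,0,o); (10,0,o); (10,2,o); (15,1,hold); (16,0,hold); (17,0,hold)
step 3: rule r2; match: 0->9, 1->1, 2->0, 3->15; deleted nodes 15; deleted edges (15,1,hold); added nodes 18; added edges (18,0,hold); result: nodes: 0:s, 1:s, 2:s, 5:s, 6:s, 8:q1, 9:q2, 10:q3, 16:dot, 17:dot, 18:dot edges: (1,9,i); (5,8,i); (5,10,i); (8,0,o); (9,0,o); (10,0,o); (10,2,o); (16,0,hold); (17,0,hold); (18,0,hold)
final:
nodes: 0:s, 1:s, 2:s, 5:s, 6:s, 8:q1, 9:q2, 10:q3, 16:dot, 17:dot, 18:dot
edges: (1,9,i); (5,8,i); (5,10,i); (8,0,o); (9,0,o); (10,0,o); (10,2,o); (16,0,hold); (17,0,hold); (18,0,hold)


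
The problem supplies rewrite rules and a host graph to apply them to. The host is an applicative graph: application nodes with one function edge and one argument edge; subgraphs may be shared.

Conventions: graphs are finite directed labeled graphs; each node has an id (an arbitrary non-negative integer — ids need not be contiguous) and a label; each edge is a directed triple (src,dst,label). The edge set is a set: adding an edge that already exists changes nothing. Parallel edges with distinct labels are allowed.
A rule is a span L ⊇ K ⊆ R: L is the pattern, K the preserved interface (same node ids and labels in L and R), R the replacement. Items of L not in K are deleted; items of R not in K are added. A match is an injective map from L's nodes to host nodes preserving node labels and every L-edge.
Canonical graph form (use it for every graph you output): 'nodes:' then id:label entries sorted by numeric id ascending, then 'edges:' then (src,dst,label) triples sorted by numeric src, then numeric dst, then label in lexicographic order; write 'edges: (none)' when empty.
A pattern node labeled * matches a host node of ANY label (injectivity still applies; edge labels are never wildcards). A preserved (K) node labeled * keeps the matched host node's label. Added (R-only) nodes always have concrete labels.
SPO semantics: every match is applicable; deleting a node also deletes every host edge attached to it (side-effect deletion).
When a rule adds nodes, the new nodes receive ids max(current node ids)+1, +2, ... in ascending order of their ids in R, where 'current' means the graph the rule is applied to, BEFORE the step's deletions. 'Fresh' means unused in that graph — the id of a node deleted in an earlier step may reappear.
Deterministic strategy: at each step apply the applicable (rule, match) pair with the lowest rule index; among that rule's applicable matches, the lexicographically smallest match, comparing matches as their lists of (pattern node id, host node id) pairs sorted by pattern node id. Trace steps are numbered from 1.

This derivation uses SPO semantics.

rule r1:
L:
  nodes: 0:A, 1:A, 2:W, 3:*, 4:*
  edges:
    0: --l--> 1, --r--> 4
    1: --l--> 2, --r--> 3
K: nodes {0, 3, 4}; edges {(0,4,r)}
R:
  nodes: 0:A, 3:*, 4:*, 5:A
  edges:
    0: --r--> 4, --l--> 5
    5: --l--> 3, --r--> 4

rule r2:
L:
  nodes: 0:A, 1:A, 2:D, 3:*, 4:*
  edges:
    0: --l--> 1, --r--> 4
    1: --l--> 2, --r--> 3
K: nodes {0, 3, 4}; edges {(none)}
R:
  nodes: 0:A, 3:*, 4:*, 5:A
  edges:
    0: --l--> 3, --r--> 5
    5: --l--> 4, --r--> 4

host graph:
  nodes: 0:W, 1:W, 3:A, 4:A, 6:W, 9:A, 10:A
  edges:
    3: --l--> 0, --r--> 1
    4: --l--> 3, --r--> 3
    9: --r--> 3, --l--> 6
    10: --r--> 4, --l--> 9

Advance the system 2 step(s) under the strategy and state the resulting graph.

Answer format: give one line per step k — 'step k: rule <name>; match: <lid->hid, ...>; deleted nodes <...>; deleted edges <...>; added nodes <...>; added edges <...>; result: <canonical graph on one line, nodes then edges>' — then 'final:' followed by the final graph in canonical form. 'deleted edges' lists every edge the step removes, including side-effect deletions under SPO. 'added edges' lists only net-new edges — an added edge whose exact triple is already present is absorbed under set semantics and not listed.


step 1: rule r1; match: 0->10, 1->9, 2->6, 3->3, 4->4; deleted nodes 6, 9; deleted edges (9,3,r); (9,6,l); (10,9,l); added nodes 11; added edges (10,11,l); (11,3,l); (11,4,r); result: nodes: 0:W, 1:W, 3:A, 4:A, 10:A, 11:A edges: (3,0,l); (3,1,r); (4,3,l); (4,3,r); (10,4,r); (10,11,l); (11,3,l); (11,4,r)
step 2: rule r1; match: 0->11, 1->3, 2->0, 3->1, 4->4; deleted nodes 0, 3; deleted edges (3,0,l); (3,1,r); (4,3,l); (4,3,r); (11,3,l); added nodes 12; added edges (11,12,l); (12,1,l); (12,4,r); result: nodes: 1:W, 4:A, 10:A, 11:A, 12:A edges: (10,4,r); (10,11,l); (11,4,r); (11,12,l); (12,1,l); (12,4,r)
final:
nodes: 1:W, 4:A, 10:A, 11:A, 12:A
edges: (10,4,r); (10,11,l); (11,4,r); (11,12,l); (12,1,l); (12,4,r)


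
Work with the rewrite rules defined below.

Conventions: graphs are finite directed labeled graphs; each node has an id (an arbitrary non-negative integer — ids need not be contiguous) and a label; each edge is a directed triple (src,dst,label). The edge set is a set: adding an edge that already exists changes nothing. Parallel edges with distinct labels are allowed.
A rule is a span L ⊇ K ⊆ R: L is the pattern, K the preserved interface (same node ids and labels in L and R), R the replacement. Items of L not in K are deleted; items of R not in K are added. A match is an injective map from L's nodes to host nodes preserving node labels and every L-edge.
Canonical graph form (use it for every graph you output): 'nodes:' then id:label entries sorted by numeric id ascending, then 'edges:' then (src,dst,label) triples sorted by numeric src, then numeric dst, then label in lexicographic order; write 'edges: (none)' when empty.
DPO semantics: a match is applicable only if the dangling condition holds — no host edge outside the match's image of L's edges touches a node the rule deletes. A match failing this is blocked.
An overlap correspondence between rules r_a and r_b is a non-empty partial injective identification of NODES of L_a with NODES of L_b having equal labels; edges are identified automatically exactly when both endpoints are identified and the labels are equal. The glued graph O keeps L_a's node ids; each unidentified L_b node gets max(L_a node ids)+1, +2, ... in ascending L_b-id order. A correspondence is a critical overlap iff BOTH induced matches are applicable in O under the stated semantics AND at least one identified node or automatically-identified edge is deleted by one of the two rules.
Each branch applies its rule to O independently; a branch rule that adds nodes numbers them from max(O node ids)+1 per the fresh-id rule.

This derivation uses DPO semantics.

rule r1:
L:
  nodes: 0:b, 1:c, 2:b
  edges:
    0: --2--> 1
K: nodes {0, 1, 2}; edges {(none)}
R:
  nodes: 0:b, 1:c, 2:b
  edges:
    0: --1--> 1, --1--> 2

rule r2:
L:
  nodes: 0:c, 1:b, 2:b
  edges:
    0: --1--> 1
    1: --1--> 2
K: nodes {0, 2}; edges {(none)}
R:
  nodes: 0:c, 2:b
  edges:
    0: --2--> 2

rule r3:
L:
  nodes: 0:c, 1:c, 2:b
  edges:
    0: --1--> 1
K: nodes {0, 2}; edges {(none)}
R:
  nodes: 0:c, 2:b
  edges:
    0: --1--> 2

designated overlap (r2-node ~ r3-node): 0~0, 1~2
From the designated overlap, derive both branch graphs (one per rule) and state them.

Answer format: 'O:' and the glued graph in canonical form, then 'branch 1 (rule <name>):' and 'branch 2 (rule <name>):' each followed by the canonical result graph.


O:
nodes: 0:c, 1:b, 2:b, 3:c
edges: (0,1,1); (0,3,1); (1,2,1)
branch 1 (rule r2):
nodes: 0:c, 2:b, 3:c
edges: (0,2,2); (0,3,1)
branch 2 (rule r3):
nodes: 0:c, 1:b, 2:b
edges: (0,1,1); (1,2,1)


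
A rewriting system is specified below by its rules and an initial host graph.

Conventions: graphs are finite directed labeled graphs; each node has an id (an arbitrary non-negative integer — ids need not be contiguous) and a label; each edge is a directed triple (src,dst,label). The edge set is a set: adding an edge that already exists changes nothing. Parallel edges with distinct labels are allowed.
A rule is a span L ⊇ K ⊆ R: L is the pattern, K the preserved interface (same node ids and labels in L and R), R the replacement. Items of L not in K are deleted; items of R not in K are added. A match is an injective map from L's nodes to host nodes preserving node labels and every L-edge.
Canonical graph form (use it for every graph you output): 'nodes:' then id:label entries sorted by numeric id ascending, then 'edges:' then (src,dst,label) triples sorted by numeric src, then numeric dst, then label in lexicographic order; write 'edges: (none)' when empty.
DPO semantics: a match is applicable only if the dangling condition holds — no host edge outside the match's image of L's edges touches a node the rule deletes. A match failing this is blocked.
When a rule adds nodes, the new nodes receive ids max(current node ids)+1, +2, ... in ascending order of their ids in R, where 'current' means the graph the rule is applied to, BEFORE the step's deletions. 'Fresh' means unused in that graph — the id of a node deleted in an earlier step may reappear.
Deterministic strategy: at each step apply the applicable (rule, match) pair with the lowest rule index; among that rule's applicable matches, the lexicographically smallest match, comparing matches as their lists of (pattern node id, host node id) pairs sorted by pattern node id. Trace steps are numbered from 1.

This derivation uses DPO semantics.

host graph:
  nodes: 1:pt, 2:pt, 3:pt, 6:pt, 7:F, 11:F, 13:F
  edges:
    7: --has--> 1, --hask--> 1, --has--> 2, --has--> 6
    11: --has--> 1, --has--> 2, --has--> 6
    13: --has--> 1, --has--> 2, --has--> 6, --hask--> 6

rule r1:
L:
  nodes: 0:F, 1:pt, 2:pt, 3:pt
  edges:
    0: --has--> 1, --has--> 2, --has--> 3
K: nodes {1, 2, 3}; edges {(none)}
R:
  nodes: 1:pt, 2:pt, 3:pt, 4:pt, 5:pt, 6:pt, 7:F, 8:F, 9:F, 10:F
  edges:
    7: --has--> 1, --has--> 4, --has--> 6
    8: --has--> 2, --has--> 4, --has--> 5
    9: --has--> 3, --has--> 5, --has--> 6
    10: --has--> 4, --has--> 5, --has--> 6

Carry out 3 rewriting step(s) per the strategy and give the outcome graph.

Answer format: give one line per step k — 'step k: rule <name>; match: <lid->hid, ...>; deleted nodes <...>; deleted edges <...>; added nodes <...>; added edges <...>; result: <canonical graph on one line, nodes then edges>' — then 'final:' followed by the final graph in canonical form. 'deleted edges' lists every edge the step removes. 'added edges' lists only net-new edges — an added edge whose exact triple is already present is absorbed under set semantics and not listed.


step 1: rule r1; match: 0->11, 1->1, 2->2, 3->6; deleted nodes 11; deleted edges (11,1,has); (11,2,has); (11,6,has); added nodes 14, 15, 16, 17, 18, 19, 20; added edges (17,1,has); (17,14,has); (17,16,has); (18,2,has); (18,14,has); (18,15,has); (19,6,has); (19,15,has); (19,16,has); (20,14,has); (20,15,has); (20,16,has); result: nodes: 1:pt, 2:pt, 3:pt, 6:pt, 7:F, 13:F, 14:pt, 15:pt, 16:pt, 17:F, 18:F, 19:F, 20:F edges: (7,1,has); (7,1,hask); (7,2,has); (7,6,has); (13,1,has); (13,2,has); (13,6,has); (13,6,hask); (17,1,has); (17,14,has); (17,16,has); (18,2,has); (18,14,has); (18,15,has); (19,6,has); (19,15,has); (19,16,has); (20,14,has); (20,15,has); (20,16,has)
step 2: rule r1; match: 0->17, 1->1, 2->14, 3->16; deleted nodes 17; deleted edges (17,1,has); (17,14,has); (17,16,has); added nodes 21, 22, 23, 24, 25, 26, 27; added edges (24,1,has); (24,21,has); (24,23,has); (25,14,has); (25,21,has); (25,22,has); (26,16,has); (26,22,has); (26,23,has); (27,21,has); (27,22,has); (27,23,has); result: nodes: 1:pt, 2:pt, 3:pt, 6:pt, 7:F, 13:F, 14:pt, 15:pt, 16:pt, 18:F, 19:F, 20:F, 21:pt, 22:pt, 23:pt, 24:F, 25:F, 26:F, 27:F edges: (7,1,has); (7,1,hask); (7,2,has); (7,6,has); (13,1,has); (13,2,has); (13,6,has); (13,6,hask); (18,2,has); (18,14,has); (18,15,has); (19,6,has); (19,15,has); (19,16,has); (20,14,has); (20,15,has); (20,16,has); (24,1,has); (24,21,has); (24,23,has); (25,14,has); (25,21,has); (25,22,has); (26,16,has); (26,22,has); (26,23,has); (27,21,has); (27,22,has); (27,23,has)
step 3: rule r1; match: 0->18, 1->2, 2->14, 3->15; deleted nodes 18; deleted edges (18,2,has); (18,14,has); (18,15,has); added nodes 28, 29, 30, 31, 32, 33, 34; added edges (31,2,has); (31,28,has); (31,30,has); (32,14,has); (32,28,has); (32,29,has); (33,15,has); (33,29,has); (33,30,has); (34,28,has); (34,29,has); (34,30,has); result: nodes: 1:pt, 2:pt, 3:pt, 6:pt, 7:F, 13:F, 14:pt, 15:pt, 16:pt, 19:F, 20:F, 21:pt, 22:pt, 23:pt, 24:F, 25:F, 26:F, 27:F, 28:pt, 29:pt, 30:pt, 31:F, 32:F, 33:F, 34:F edges: (7,1,has); (7,1,hask); (7,2,has); (7,6,has); (13,1,has); (13,2,has); (13,6,has); (13,6,hask); (19,6,has); (19,15,has); (19,16,has); (20,14,has); (20,15,has); (20,16,has); (24,1,has); (24,21,has); (24,23,has); (25,14,has); (25,21,has); (25,22,has); (26,16,has); (26,22,has); (26,23,has); (27,21,has); (27,22,has); (27,23,has); (31,2,has); (31,28,has); (31,30,has); (32,14,has); (32,28,has); (32,29,has); (33,15,has); (33,29,has); (33,30,has); (34,28,has); (34,29,has); (34,30,has)
final:
nodes: 1:pt, 2:pt, 3:pt, 6:pt, 7:F, 13:F, 14:pt, 15:pt, 16:pt, 19:F, 20:F, 21:pt, 22:pt, 23:pt, 24:F, 25:F, 26:F, 27:F, 28:pt, 29:pt, 30:pt, 31:F, 32:F, 33:F, 34:F
edges: (7,1,has); (7,1,hask); (7,2,has); (7,6,has); (13,1,has); (13,2,has); (13,6,has); (13,6,hask); (19,6,has); (19,15,has); (19,16,has); (20,14,has); (20,15,has); (20,16,has); (24,1,has); (24,21,has); (24,23,has); (25,14,has); (25,21,has); (25,22,has); (26,16,has); (26,22,has); (26,23,has); (27,21,has); (27,22,has); (27,23,has); (31,2,has); (31,28,has); (31,30,has); (32,14,has); (32,28,has); (32,29,has); (33,15,has); (33,29,has); (33,30,has); (34,28,has); (34,29,has); (34,30,has)


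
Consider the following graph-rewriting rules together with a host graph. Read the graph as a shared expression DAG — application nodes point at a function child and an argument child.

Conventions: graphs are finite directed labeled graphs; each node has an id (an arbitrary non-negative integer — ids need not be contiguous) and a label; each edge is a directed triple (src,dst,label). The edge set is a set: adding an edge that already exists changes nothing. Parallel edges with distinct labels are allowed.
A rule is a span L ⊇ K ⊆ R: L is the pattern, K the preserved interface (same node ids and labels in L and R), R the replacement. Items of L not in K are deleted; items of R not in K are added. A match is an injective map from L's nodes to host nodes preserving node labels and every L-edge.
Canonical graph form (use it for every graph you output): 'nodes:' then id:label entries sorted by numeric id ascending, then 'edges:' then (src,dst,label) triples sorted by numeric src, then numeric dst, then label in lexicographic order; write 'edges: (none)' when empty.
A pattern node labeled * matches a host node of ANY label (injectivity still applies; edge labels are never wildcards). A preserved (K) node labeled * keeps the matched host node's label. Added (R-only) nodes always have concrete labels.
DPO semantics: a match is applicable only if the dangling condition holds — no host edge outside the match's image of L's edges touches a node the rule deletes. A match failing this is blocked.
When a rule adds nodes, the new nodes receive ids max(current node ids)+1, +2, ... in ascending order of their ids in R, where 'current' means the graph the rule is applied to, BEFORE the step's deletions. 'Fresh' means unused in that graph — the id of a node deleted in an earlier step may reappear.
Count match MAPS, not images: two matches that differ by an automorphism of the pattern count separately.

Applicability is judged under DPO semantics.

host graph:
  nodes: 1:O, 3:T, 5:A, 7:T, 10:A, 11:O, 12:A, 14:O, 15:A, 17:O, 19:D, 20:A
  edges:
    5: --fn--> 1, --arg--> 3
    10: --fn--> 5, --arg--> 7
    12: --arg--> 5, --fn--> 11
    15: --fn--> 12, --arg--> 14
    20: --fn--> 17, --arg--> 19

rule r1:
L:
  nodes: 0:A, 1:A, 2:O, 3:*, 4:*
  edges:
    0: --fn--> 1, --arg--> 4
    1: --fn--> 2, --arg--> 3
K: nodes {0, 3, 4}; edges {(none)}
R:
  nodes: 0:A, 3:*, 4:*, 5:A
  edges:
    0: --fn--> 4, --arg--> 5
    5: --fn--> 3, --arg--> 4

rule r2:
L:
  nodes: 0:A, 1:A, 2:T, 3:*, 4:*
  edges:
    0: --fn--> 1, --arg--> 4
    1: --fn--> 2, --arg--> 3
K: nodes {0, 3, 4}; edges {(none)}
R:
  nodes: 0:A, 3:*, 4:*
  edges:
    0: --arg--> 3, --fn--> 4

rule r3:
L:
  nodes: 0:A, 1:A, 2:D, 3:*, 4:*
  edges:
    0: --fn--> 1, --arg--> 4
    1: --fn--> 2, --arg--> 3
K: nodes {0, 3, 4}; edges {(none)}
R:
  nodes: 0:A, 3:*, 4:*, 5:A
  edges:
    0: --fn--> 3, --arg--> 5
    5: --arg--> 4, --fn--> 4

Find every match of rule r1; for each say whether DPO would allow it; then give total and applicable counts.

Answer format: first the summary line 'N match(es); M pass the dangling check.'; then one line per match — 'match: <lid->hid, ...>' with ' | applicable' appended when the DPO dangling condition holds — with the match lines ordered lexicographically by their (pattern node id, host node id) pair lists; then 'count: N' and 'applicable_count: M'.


2 match(es); 1 pass the dangling check.
match: 0->10, 1->5, 2->1, 3->3, 4->7
match: 0->15, 1->12, 2->11, 3->5, 4->14 | applicable
count: 2
applicable_count: 1


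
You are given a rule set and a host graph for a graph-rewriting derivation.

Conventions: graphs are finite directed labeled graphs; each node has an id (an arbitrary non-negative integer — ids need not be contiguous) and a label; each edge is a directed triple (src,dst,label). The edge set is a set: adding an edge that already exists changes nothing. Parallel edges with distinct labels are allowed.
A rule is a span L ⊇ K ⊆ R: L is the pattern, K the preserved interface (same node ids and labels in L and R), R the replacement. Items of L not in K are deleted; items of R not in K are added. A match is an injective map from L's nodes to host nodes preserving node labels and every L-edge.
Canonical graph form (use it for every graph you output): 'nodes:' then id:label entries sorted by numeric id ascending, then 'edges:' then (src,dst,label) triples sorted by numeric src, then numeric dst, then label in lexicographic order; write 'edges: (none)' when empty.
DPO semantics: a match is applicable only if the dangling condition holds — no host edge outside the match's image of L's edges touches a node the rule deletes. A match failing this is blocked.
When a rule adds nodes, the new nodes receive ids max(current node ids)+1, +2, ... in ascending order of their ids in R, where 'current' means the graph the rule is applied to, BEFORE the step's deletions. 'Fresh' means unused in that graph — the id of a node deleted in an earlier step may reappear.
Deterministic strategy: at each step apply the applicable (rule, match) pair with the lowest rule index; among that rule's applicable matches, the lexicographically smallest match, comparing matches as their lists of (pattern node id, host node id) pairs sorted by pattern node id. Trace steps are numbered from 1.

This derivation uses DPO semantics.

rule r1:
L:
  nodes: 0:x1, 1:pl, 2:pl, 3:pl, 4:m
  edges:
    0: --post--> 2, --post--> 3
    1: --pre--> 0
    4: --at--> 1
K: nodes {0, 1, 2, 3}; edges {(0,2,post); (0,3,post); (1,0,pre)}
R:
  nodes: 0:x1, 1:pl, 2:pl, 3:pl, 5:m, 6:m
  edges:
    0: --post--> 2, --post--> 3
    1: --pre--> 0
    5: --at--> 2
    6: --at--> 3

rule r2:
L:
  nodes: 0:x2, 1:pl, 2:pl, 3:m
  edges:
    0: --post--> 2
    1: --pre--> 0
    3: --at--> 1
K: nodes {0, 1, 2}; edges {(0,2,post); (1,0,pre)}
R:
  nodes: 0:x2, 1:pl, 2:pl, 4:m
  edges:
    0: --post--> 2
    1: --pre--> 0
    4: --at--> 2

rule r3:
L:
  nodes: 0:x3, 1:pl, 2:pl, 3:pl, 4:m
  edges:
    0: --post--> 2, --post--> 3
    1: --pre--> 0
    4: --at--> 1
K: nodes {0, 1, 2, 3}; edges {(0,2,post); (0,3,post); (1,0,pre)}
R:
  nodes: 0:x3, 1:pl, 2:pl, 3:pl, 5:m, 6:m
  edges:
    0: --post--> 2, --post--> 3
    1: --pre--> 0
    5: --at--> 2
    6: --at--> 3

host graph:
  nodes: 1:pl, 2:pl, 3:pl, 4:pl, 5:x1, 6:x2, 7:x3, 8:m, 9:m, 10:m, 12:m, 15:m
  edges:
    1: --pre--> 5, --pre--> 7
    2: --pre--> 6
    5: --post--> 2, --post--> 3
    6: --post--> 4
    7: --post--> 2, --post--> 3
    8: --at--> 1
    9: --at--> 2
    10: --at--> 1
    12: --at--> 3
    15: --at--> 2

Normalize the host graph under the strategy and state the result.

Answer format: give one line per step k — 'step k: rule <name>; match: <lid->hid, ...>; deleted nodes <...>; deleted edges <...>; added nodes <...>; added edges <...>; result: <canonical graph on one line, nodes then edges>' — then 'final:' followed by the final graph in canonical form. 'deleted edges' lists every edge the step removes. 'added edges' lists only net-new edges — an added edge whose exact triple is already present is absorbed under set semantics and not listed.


step 1: rule r1; match: 0->5, 1->1, 2->2, 3->3, 4->8; deleted nodes 8; deleted edges (8,1,at); added nodes 16, 17; added edges (16,2,at); (17,3,at); result: nodes: 1:pl, 2:pl, 3:pl, 4:pl, 5:x1, 6:x2, 7:x3, 9:m, 10:m, 12:m, 15:m, 16:m, 17:m edges: (1,5,pre); (1,7,pre); (2,6,pre); (5,2,post); (5,3,post); (6,4,post); (7,2,post); (7,3,post); (9,2,at); (10,1,at); (12,3,at); (15,2,at); (16,2,at); (17,3,at)
step 2: rule r1; match: 0->5, 1->1, 2->2, 3->3, 4->10; deleted nodes 10; deleted edges (10,1,at); added nodes 18, 19; added edges (18,2,at); (19,3,at); result: nodes: 1:pl, 2:pl, 3:pl, 4:pl, 5:x1, 6:x2, 7:x3, 9:m, 12:m, 15:m, 16:m, 17:m, 18:m, 19:m edges: (1,5,pre); (1,7,pre); (2,6,pre); (5,2,post); (5,3,post); (6,4,post); (7,2,post); (7,3,post); (9,2,at); (12,3,at); (15,2,at); (16,2,at); (17,3,at); (18,2,at); (19,3,at)
step 3: rule r2; match: 0->6, 1->2, 2->4, 3->9; deleted nodes 9; deleted edges (9,2,at); added nodes 20; added edges (20,4,at); result: nodes: 1:pl, 2:pl, 3:pl, 4:pl, 5:x1, 6:x2, 7:x3, 12:m, 15:m, 16:m, 17:m, 18:m, 19:m, 20:m edges: (1,5,pre); (1,7,pre); (2,6,pre); (5,2,post); (5,3,post); (6,4,post); (7,2,post); (7,3,post); (12,3,at); (15,2,at); (16,2,at); (17,3,at); (18,2,at); (19,3,at); (20,4,at)
step 4: rule r2; match: 0->6, 1->2, 2->4, 3->15; deleted nodes 15; deleted edges (15,2,at); added nodes 21; added edges (21,4,at); result: nodes: 1:pl, 2:pl, 3:pl, 4:pl, 5:x1, 6:x2, 7:x3, 12:m, 16:m, 17:m, 18:m, 19:m, 20:m, 21:m edges: (1,5,pre); (1,7,pre); (2,6,pre); (5,2,post); (5,3,post); (6,4,post); (7,2,post); (7,3,post); (12,3,at); (16,2,at); (17,3,at); (18,2,at); (19,3,at); (20,4,at); (21,4,at)
step 5: rule r2; match: 0->6, 1->2, 2->4, 3->16; deleted nodes 16; deleted edges (16,2,at); added nodes 22; added edges (22,4,at); result: nodes: 1:pl, 2:pl, 3:pl, 4:pl, 5:x1, 6:x2, 7:x3, 12:m, 17:m, 18:m, 19:m, 20:m, 21:m, 22:m edges: (1,5,pre); (1,7,pre); (2,6,pre); (5,2,post); (5,3,post); (6,4,post); (7,2,post); (7,3,post); (12,3,at); (17,3,at); (18,2,at); (19,3,at); (20,4,at); (21,4,at); (22,4,at)
step 6: rule r2; match: 0->6, 1->2, 2->4, 3->18; deleted nodes 18; deleted edges (18,2,at); added nodes 23; added edges (23,4,at); result: nodes: 1:pl, 2:pl, 3:pl, 4:pl, 5:x1, 6:x2, 7:x3, 12:m, 17:m, 19:m, 20:m, 21:m, 22:m, 23:m edges: (1,5,pre); (1,7,pre); (2,6,pre); (5,2,post); (5,3,post); (6,4,post); (7,2,post); (7,3,post); (12,3,at); (17,3,at); (19,3,at); (20,4,at); (21,4,at); (22,4,at); (23,4,at)
final:
nodes: 1:pl, 2:pl, 3:pl, 4:pl, 5:x1, 6:x2, 7:x3, 12:m, 17:m, 19:m, 20:m, 21:m, 22:m, 23:m
edges: (1,5,pre); (1,7,pre); (2,6,pre); (5,2,post); (5,3,post); (6,4,post); (7,2,post); (7,3,post); (12,3,at); (17,3,at); (19,3,at); (20,4,at); (21,4,at); (22,4,at); (23,4,at)
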